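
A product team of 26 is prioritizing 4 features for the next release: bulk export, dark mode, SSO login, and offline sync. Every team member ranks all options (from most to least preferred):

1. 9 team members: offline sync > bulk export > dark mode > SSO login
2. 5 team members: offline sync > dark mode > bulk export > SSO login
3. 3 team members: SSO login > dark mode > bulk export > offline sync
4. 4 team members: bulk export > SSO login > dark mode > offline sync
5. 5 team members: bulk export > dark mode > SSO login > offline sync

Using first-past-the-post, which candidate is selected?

offline sync

First-place votes: bulk export 9, dark mode 0, SSO login 3, offline sync 14.
offline sync has the most first-place votes.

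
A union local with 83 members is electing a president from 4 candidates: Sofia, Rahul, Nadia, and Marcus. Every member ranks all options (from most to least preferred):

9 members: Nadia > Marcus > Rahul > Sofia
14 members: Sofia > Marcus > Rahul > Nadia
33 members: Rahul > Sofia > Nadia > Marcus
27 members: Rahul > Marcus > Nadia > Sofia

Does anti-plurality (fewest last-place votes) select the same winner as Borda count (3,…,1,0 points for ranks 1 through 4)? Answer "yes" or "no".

Anti-plurality — last-place votes: Sofia 36, Rahul 0, Nadia 14, Marcus 33. Winner: Rahul.
Borda — scores: Sofia 108, Rahul 203, Nadia 87, Marcus 100. Winner: Rahul.
The two methods agree.

yes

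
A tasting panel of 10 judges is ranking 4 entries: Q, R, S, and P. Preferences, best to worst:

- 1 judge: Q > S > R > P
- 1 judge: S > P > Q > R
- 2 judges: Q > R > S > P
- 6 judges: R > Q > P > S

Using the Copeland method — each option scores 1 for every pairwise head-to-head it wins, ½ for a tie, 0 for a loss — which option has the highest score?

Q: beats S and P; loses to R → score 2.
R: beats Q, S, and P → score 3.
S: loses to Q, R, and P → score 0.
P: beats S; loses to Q and R → score 1.
R has the best pairwise record.

R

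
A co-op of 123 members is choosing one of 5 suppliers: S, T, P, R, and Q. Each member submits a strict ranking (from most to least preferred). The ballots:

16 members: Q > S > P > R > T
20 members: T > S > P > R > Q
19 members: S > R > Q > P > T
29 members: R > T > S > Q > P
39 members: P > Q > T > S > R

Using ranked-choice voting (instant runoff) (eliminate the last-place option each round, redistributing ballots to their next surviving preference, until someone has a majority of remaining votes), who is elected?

S

Round 1: S 19, T 20, P 39, R 29, Q 16. Eliminate Q.
Round 2: S 35, T 20, P 39, R 29. Eliminate T.
Round 3: S 55, P 39, R 29. Eliminate R.
Round 4: S 84, P 39. S has a majority.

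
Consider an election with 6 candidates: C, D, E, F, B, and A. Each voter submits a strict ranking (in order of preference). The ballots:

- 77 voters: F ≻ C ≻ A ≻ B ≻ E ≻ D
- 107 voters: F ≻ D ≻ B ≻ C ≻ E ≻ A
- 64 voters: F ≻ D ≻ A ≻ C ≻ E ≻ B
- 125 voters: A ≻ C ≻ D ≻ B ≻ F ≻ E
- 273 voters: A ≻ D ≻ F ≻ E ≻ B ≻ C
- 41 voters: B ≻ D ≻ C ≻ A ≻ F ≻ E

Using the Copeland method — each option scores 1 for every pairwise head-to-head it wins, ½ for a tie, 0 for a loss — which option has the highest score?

C: beats E; loses to D, F, B, and A → score 1.
D: beats C, E, F, and B; loses to A → score 4.
E: loses to C, D, F, B, and A → score 0.
F: beats C, E, and B; loses to D and A → score 3.
B: beats C and E; loses to D, F, and A → score 2.
A: beats C, D, E, F, and B → score 5.
A has the best pairwise record.

A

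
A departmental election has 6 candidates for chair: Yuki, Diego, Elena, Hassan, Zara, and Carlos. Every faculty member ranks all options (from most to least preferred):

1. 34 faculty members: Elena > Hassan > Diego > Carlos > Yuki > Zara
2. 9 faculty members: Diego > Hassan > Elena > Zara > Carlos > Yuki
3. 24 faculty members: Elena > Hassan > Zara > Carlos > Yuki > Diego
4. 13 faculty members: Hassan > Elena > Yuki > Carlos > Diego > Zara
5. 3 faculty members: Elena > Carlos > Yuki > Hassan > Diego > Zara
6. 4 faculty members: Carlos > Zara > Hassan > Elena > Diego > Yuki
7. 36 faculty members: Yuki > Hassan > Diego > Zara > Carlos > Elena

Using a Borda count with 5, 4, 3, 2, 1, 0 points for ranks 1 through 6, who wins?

Yuki: 34·1 + 9·0 + 24·1 + 13·3 + 3·3 + 4·0 + 36·5 = 286
Diego: 34·3 + 9·5 + 24·0 + 13·1 + 3·1 + 4·1 + 36·3 = 275
Elena: 34·5 + 9·3 + 24·5 + 13·4 + 3·5 + 4·2 + 36·0 = 392
Hassan: 34·4 + 9·4 + 24·4 + 13·5 + 3·2 + 4·3 + 36·4 = 495
Zara: 34·0 + 9·2 + 24·3 + 13·0 + 3·0 + 4·4 + 36·2 = 178
Carlos: 34·2 + 9·1 + 24·2 + 13·2 + 3·4 + 4·5 + 36·1 = 219
Hassan has the highest Borda score (495).

Hassan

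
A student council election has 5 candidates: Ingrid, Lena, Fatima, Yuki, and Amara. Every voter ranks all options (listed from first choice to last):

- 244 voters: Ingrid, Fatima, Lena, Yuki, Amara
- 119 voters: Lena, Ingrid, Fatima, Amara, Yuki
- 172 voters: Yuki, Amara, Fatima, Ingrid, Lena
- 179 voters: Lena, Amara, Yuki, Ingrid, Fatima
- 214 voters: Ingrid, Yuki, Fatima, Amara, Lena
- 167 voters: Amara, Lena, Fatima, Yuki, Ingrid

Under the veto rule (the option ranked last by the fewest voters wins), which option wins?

Yuki

Last-place votes: Ingrid 167, Lena 386, Fatima 179, Yuki 119, Amara 244.
Yuki is ranked last by the fewest voters, so Yuki wins.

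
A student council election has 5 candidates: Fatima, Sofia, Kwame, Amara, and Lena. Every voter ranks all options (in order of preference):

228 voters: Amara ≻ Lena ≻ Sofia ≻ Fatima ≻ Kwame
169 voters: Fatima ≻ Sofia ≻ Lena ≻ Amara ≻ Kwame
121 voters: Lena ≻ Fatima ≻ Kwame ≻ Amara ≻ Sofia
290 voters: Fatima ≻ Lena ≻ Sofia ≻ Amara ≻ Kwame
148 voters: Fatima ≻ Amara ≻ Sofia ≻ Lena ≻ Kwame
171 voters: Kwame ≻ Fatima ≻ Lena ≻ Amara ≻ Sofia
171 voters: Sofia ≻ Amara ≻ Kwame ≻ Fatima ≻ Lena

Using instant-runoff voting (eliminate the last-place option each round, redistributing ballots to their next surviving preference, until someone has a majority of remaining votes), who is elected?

Round 1: Fatima 607, Sofia 171, Kwame 171, Amara 228, Lena 121. Eliminate Lena.
Round 2: Fatima 728, Sofia 171, Kwame 171, Amara 228. Fatima has a majority.

Fatima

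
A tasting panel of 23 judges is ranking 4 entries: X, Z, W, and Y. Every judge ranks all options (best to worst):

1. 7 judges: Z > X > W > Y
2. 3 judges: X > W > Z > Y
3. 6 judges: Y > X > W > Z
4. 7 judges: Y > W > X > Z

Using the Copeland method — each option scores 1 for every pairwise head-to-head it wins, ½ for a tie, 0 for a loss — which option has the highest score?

X: beats Z and W; loses to Y → score 2.
Z: loses to X, W, and Y → score 0.
W: beats Z; loses to X and Y → score 1.
Y: beats X, Z, and W → score 3.
Y has the best pairwise record.

Y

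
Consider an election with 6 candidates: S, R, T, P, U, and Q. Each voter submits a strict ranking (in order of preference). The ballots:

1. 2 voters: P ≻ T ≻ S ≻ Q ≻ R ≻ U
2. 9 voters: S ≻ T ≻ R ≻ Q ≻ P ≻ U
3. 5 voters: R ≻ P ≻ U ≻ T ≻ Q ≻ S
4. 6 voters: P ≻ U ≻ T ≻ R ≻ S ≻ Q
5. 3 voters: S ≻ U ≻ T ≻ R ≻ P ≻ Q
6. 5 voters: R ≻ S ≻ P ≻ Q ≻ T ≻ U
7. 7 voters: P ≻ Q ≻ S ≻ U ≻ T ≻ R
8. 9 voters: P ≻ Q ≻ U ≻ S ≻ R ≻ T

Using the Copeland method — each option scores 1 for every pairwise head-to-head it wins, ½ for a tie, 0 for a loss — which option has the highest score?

S: beats R, T, U, and Q; loses to P → score 4.
R: beats Q; loses to S, T, P, and U → score 1.
T: beats R and Q; loses to S, P, and U → score 2.
P: beats S, R, T, U, and Q → score 5.
U: beats R and T; loses to S, P, and Q → score 2.
Q: beats U; loses to S, R, T, and P → score 1.
P has the best pairwise record.

P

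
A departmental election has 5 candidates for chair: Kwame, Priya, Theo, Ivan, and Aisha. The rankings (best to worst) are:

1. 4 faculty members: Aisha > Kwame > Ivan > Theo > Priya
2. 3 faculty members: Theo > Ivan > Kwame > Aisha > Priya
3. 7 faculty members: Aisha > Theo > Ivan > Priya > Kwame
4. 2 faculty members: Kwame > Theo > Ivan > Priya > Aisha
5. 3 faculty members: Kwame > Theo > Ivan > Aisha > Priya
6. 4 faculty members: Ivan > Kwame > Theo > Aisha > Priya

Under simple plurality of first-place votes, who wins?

First-place votes: Kwame 5, Priya 0, Theo 3, Ivan 4, Aisha 11.
Aisha has the most first-place votes.

Aisha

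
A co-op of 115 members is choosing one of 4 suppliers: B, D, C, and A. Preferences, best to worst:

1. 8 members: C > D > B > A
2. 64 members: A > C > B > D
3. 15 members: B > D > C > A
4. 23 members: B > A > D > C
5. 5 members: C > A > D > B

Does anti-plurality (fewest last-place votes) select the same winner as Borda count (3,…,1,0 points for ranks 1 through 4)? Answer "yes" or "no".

Anti-plurality — last-place votes: B 5, D 64, C 23, A 23. Winner: B.
Borda — scores: B 186, D 74, C 182, A 248. Winner: A.
The two methods disagree.

no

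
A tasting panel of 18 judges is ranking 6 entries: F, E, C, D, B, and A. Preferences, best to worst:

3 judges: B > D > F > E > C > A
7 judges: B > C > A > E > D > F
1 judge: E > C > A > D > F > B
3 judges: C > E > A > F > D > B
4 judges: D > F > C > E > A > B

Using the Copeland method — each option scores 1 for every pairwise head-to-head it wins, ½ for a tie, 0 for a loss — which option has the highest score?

F: loses to E, C, D, B, and A → score 0.
E: beats F, D, and A; loses to C and B → score 3.
C: beats F, E, D, and A; loses to B → score 4.
D: beats F; loses to E, C, B, and A → score 1.
B: beats F, E, C, D, and A → score 5.
A: beats F and D; loses to E, C, and B → score 2.
B has the best pairwise record.

B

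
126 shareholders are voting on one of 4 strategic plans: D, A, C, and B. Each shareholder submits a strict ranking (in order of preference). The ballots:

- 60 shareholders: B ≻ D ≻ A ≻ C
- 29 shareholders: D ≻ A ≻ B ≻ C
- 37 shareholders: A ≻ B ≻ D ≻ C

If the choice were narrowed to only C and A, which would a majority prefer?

A

Voters preferring C to A: 0; preferring A to C: 126.
A wins the head-to-head.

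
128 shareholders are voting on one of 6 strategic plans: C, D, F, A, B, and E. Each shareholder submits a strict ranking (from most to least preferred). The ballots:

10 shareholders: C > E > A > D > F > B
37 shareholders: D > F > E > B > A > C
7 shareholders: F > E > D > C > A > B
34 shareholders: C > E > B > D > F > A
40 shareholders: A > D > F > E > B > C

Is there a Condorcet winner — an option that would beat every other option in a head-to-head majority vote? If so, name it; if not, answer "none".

D vs C: 84–44 for D.
D vs F: 121–7 for D.
D vs A: 78–50 for D.
D vs B: 94–34 for D.
D vs E: 77–51 for D.
D beats every other option head-to-head.

D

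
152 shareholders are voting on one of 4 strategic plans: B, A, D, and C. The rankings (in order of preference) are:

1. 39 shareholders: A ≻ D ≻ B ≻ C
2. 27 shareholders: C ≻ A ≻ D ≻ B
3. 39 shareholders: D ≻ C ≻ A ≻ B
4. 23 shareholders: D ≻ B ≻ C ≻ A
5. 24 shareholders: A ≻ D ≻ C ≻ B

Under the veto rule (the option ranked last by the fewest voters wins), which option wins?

Last-place votes: B 90, A 23, D 0, C 39.
D is ranked last by the fewest voters, so D wins.

D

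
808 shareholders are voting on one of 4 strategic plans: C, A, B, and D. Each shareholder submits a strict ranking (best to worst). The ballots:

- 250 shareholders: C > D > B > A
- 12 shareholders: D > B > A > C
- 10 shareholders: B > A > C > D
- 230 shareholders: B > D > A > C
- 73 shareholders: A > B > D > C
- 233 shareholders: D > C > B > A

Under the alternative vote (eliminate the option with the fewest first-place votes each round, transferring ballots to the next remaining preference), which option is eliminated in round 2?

Round 1: C 250, A 73, B 240, D 245. Eliminate A.
Round 2: C 250, B 313, D 245. Eliminate D.

D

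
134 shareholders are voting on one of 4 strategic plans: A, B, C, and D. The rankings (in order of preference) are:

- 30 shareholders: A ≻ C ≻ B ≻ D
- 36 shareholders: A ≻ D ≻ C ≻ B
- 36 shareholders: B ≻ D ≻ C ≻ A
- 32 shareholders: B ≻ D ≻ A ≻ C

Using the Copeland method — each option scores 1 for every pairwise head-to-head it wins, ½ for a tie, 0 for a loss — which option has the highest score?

A: beats C; loses to B and D → score 1.
B: beats A, C, and D → score 3.
C: loses to A, B, and D → score 0.
D: beats A and C; loses to B → score 2.
B has the best pairwise record.

B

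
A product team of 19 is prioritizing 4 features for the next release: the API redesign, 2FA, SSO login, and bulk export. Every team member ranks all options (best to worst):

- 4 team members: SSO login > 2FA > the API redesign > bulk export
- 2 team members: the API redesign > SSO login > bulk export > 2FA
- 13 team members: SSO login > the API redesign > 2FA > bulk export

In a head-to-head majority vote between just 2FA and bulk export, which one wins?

Voters preferring 2FA to bulk export: 17; preferring bulk export to 2FA: 2.
2FA wins the head-to-head.

2FA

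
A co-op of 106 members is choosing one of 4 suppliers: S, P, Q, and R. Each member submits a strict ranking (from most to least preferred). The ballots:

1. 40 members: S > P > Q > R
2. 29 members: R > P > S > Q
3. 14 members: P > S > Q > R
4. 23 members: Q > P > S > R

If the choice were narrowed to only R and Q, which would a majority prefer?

Q

Voters preferring R to Q: 29; preferring Q to R: 77.
Q wins the head-to-head.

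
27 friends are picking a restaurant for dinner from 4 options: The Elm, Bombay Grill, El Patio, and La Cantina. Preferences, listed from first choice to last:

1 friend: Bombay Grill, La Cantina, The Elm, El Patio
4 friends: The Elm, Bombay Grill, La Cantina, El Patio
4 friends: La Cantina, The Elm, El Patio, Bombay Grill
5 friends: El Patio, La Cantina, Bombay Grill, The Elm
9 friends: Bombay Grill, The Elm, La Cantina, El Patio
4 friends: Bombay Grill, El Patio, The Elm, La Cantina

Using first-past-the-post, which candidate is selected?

First-place votes: The Elm 4, Bombay Grill 14, El Patio 5, La Cantina 4.
Bombay Grill has the most first-place votes.

Bombay Grill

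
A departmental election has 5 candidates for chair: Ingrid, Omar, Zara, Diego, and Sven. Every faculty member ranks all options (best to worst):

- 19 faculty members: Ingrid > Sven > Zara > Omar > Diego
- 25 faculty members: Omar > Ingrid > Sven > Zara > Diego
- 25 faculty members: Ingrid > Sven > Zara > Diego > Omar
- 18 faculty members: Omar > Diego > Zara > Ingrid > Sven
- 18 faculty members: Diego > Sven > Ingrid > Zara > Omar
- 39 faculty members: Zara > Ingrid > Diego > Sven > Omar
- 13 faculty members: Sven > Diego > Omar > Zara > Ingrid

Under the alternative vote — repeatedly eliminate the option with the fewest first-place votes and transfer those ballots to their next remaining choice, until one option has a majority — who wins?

Ingrid

Round 1: Ingrid 44, Omar 43, Zara 39, Diego 18, Sven 13. Eliminate Sven.
Round 2: Ingrid 44, Omar 43, Zara 39, Diego 31. Eliminate Diego.
Round 3: Ingrid 62, Omar 56, Zara 39. Eliminate Zara.
Round 4: Ingrid 101, Omar 56. Ingrid has a majority.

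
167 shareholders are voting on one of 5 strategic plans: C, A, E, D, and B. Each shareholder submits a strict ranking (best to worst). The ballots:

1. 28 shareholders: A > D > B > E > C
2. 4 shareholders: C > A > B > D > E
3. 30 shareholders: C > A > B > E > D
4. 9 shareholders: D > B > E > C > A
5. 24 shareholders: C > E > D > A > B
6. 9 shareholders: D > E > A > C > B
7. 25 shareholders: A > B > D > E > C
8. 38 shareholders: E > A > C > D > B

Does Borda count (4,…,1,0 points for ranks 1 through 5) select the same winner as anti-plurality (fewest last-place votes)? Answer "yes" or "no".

Borda — scores: C 326, A 470, E 352, D 296, B 226. Winner: A.
Anti-plurality — last-place votes: C 53, A 9, E 4, D 30, B 71. Winner: E.
The two methods disagree.

no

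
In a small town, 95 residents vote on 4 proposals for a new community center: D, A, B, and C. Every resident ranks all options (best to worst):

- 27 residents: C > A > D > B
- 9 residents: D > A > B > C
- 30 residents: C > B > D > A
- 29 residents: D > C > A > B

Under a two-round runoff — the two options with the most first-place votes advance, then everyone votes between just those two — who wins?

Round 1 first-place votes: D 38, A 0, B 0, C 57.
C and D advance.
Runoff: C is preferred to D by 57 voters; D by 38.
C wins the runoff.

C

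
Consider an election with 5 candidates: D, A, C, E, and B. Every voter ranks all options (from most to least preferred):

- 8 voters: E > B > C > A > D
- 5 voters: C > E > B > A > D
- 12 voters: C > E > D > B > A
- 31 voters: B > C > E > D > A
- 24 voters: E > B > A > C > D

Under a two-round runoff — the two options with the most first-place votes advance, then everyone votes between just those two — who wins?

E

Round 1 first-place votes: D 0, A 0, C 17, E 32, B 31.
E and B advance.
Runoff: E is preferred to B by 49 voters; B by 31.
E wins the runoff.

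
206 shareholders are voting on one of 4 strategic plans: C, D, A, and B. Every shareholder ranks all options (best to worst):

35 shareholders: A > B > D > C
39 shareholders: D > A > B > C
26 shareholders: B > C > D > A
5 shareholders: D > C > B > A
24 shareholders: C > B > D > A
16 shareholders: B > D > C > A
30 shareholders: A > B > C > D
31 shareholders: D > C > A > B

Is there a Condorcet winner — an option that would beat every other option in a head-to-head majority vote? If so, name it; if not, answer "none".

Checking pairwise contests:
D beats C 126–80.
B beats D 131–75.
D beats A 141–65.
A beats B 135–71.
Every option loses at least one head-to-head, so there is no Condorcet winner.

none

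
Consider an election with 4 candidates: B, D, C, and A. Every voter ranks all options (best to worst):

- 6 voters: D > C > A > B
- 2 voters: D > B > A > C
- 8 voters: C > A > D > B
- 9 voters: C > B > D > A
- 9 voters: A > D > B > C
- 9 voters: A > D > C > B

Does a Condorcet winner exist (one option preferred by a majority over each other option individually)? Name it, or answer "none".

none

Checking pairwise contests:
D beats B 34–9.
A beats D 26–17.
D beats C 26–17.
C beats A 23–20.
Every option loses at least one head-to-head, so there is no Condorcet winner.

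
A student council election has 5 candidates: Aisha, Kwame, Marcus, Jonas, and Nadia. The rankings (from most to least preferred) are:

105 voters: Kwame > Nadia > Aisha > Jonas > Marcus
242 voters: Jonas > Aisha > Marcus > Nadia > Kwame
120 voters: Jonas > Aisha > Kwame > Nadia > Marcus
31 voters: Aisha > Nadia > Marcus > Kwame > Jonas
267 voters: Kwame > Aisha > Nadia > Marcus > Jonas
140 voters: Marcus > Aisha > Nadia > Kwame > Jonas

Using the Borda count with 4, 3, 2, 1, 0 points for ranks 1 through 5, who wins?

Aisha: 105·2 + 242·3 + 120·3 + 31·4 + 267·3 + 140·3 = 2641
Kwame: 105·4 + 242·0 + 120·2 + 31·1 + 267·4 + 140·1 = 1899
Marcus: 105·0 + 242·2 + 120·0 + 31·2 + 267·1 + 140·4 = 1373
Jonas: 105·1 + 242·4 + 120·4 + 31·0 + 267·0 + 140·0 = 1553
Nadia: 105·3 + 242·1 + 120·1 + 31·3 + 267·2 + 140·2 = 1584
Aisha has the highest Borda score (2641).

Aisha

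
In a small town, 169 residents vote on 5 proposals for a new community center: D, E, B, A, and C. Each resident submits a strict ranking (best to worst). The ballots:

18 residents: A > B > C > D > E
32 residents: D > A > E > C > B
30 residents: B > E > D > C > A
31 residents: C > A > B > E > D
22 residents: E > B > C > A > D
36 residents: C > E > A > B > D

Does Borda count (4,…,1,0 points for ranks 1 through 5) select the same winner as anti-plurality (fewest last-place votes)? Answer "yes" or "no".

Borda — scores: D 206, E 381, B 338, A 355, C 410. Winner: C.
Anti-plurality — last-place votes: D 89, E 18, B 32, A 30, C 0. Winner: C.
The two methods agree.

yes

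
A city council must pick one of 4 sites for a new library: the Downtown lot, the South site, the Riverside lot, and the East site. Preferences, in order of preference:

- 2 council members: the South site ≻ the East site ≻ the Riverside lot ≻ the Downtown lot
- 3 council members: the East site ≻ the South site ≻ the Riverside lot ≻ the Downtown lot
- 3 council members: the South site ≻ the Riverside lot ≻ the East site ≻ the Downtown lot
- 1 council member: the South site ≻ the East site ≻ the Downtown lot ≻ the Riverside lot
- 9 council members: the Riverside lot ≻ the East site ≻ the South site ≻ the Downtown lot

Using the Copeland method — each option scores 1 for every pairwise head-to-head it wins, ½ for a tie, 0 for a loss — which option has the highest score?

the Downtown lot: loses to the South site, the Riverside lot, and the East site → score 0.
the South site: beats the Downtown lot; ties the Riverside lot; loses to the East site → score 1.5.
the Riverside lot: beats the Downtown lot and the East site; ties the South site → score 2.5.
the East site: beats the Downtown lot and the South site; loses to the Riverside lot → score 2.
the Riverside lot has the best pairwise record.

the Riverside lot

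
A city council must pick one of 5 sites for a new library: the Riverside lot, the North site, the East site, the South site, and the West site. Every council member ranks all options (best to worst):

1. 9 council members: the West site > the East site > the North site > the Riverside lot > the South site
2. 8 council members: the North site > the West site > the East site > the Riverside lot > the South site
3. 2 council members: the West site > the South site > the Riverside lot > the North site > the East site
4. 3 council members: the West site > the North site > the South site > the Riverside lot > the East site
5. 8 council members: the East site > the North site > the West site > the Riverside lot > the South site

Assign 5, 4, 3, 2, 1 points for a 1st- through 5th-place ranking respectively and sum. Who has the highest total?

the Riverside lot: 9·2 + 8·2 + 2·3 + 3·2 + 8·2 = 62
the North site: 9·3 + 8·5 + 2·2 + 3·4 + 8·4 = 115
the East site: 9·4 + 8·3 + 2·1 + 3·1 + 8·5 = 105
the South site: 9·1 + 8·1 + 2·4 + 3·3 + 8·1 = 42
the West site: 9·5 + 8·4 + 2·5 + 3·5 + 8·3 = 126
the West site has the highest Borda score (126).

the West site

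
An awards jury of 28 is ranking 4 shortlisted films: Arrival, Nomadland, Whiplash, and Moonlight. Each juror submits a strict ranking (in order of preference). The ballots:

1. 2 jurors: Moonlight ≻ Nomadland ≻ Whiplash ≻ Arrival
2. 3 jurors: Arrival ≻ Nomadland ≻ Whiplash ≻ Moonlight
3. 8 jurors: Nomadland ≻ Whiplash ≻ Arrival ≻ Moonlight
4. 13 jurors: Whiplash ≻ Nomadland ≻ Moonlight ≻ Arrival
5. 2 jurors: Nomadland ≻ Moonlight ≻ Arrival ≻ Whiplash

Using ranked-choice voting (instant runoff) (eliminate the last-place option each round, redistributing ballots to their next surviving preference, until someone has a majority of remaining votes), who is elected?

Nomadland

Round 1: Arrival 3, Nomadland 10, Whiplash 13, Moonlight 2. Eliminate Moonlight.
Round 2: Arrival 3, Nomadland 12, Whiplash 13. Eliminate Arrival.
Round 3: Nomadland 15, Whiplash 13. Nomadland has a majority.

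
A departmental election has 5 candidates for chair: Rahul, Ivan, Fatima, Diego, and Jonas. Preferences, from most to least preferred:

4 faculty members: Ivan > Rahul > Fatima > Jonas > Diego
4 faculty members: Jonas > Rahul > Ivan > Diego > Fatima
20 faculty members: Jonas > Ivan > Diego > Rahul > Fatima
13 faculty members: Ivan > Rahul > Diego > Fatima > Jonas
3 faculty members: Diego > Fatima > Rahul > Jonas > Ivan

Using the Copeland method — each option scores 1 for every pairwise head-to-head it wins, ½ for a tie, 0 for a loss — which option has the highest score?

Jonas

Rahul: beats Fatima; loses to Ivan, Diego, and Jonas → score 1.
Ivan: beats Rahul, Fatima, and Diego; loses to Jonas → score 3.
Fatima: loses to Rahul, Ivan, Diego, and Jonas → score 0.
Diego: beats Rahul and Fatima; loses to Ivan and Jonas → score 2.
Jonas: beats Rahul, Ivan, Fatima, and Diego → score 4.
Jonas has the best pairwise record.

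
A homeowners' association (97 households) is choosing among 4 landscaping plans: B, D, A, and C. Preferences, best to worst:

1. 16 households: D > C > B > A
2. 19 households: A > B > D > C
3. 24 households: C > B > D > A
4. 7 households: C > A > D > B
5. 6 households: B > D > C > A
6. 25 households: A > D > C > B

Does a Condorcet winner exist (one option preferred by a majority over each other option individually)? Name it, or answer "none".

none

Checking pairwise contests:
A beats B 51–46.
B beats D 49–48.
C beats A 53–44.
D beats C 66–31.
Every option loses at least one head-to-head, so there is no Condorcet winner.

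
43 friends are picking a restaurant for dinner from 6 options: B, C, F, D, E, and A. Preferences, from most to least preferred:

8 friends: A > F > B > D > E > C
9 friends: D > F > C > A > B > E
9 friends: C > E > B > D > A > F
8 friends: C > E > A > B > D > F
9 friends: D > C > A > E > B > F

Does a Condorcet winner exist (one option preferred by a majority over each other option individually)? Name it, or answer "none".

none

Checking pairwise contests:
C beats B 35–8.
D beats C 26–17.
B beats F 26–17.
B beats D 25–18.
C beats E 35–8.
C beats A 35–8.
Every option loses at least one head-to-head, so there is no Condorcet winner.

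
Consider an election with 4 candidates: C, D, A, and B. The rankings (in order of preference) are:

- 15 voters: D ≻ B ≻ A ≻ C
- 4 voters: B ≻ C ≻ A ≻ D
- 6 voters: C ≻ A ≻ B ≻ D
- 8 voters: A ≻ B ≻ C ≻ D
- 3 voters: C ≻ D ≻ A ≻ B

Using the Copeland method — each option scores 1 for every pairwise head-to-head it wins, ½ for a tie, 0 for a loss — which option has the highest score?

B

C: beats D; loses to A and B → score 1.
D: ties A and B; loses to C → score 1.
A: beats C; ties D; loses to B → score 1.5.
B: beats C and A; ties D → score 2.5.
B has the best pairwise record.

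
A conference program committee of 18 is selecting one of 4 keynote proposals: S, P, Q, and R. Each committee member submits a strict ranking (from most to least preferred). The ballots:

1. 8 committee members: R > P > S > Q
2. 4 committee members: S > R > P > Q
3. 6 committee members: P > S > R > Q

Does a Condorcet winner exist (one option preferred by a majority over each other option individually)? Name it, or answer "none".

none

Checking pairwise contests:
P beats S 14–4.
R beats P 12–6.
S beats Q 18–0.
S beats R 10–8.
Every option loses at least one head-to-head, so there is no Condorcet winner.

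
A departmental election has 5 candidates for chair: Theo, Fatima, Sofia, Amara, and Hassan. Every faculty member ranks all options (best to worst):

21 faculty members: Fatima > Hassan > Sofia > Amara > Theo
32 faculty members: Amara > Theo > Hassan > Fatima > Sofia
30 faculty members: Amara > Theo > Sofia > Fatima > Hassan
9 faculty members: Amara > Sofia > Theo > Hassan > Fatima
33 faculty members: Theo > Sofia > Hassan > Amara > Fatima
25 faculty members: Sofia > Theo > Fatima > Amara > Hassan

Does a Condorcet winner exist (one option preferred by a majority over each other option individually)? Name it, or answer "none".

none

Checking pairwise contests:
Amara beats Theo 92–58.
Theo beats Fatima 129–21.
Theo beats Sofia 95–55.
Sofia beats Amara 79–71.
Theo beats Hassan 129–21.
Every option loses at least one head-to-head, so there is no Condorcet winner.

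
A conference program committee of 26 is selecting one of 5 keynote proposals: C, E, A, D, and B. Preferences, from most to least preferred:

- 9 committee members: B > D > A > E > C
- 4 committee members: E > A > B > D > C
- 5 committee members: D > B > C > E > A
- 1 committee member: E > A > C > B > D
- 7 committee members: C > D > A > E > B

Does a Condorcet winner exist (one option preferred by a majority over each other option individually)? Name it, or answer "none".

B

B vs C: 18–8 for B.
B vs E: 14–12 for B.
B vs A: 14–12 for B.
B vs D: 14–12 for B.
B beats every other option head-to-head.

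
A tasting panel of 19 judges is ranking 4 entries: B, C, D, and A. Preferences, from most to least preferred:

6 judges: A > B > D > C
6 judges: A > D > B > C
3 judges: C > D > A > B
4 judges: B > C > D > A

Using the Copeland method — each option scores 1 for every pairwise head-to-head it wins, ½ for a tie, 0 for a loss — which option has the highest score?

B: beats C and D; loses to A → score 2.
C: loses to B, D, and A → score 0.
D: beats C; loses to B and A → score 1.
A: beats B, C, and D → score 3.
A has the best pairwise record.

A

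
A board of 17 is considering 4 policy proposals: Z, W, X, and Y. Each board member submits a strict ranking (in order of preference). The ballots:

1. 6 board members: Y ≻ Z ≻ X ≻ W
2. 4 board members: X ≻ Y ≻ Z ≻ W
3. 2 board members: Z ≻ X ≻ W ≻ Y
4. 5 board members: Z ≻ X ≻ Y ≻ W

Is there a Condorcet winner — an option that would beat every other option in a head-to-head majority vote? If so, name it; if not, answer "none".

none

Checking pairwise contests:
Y beats Z 10–7.
Z beats W 17–0.
Z beats X 13–4.
X beats Y 11–6.
Every option loses at least one head-to-head, so there is no Condorcet winner.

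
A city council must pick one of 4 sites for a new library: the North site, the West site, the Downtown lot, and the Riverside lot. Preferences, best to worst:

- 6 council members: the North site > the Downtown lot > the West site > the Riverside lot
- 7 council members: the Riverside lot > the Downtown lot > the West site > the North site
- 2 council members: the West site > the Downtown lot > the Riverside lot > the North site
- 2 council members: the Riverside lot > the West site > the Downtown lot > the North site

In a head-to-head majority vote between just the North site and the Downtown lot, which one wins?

Voters preferring the North site to the Downtown lot: 6; preferring the Downtown lot to the North site: 11.
the Downtown lot wins the head-to-head.

the Downtown lot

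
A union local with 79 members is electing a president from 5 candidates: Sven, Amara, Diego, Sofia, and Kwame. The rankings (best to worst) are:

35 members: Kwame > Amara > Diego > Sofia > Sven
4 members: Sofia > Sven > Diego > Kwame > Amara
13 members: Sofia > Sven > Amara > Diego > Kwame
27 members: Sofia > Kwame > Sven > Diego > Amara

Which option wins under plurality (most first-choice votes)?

Sofia

First-place votes: Sven 0, Amara 0, Diego 0, Sofia 44, Kwame 35.
Sofia has the most first-place votes.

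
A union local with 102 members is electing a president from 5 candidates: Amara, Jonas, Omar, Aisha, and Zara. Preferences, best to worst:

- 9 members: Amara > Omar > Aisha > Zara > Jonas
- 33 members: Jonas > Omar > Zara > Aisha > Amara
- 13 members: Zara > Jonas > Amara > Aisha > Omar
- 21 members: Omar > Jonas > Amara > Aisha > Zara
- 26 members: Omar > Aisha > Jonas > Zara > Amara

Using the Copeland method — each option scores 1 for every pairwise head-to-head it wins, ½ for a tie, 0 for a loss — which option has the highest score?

Omar

Amara: loses to Jonas, Omar, Aisha, and Zara → score 0.
Jonas: beats Amara, Aisha, and Zara; loses to Omar → score 3.
Omar: beats Amara, Jonas, Aisha, and Zara → score 4.
Aisha: beats Amara and Zara; loses to Jonas and Omar → score 2.
Zara: beats Amara; loses to Jonas, Omar, and Aisha → score 1.
Omar has the best pairwise record.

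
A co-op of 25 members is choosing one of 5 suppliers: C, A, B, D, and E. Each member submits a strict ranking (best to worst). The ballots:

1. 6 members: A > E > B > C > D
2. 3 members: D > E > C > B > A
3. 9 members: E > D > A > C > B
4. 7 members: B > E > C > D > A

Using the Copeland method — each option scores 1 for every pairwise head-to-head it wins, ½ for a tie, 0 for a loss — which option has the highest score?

E

C: beats D; loses to A, B, and E → score 1.
A: beats C and B; loses to D and E → score 2.
B: beats C and D; loses to A and E → score 2.
D: beats A; loses to C, B, and E → score 1.
E: beats C, A, B, and D → score 4.
E has the best pairwise record.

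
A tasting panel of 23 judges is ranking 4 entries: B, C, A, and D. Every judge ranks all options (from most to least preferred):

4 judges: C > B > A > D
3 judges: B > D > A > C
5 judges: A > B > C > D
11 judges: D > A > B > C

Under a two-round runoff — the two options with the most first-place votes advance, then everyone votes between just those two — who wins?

Round 1 first-place votes: B 3, C 4, A 5, D 11.
D and A advance.
Runoff: D is preferred to A by 14 voters; A by 9.
D wins the runoff.

D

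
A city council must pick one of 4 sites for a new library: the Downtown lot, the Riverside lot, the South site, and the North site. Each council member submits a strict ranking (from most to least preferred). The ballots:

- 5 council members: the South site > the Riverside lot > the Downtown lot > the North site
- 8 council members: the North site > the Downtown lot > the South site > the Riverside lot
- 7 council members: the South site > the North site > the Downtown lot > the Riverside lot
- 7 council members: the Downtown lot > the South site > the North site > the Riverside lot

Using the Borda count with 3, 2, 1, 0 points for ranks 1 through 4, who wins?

the Downtown lot: 5·1 + 8·2 + 7·1 + 7·3 = 49
the Riverside lot: 5·2 + 8·0 + 7·0 + 7·0 = 10
the South site: 5·3 + 8·1 + 7·3 + 7·2 = 58
the North site: 5·0 + 8·3 + 7·2 + 7·1 = 45
the South site has the highest Borda score (58).

the South site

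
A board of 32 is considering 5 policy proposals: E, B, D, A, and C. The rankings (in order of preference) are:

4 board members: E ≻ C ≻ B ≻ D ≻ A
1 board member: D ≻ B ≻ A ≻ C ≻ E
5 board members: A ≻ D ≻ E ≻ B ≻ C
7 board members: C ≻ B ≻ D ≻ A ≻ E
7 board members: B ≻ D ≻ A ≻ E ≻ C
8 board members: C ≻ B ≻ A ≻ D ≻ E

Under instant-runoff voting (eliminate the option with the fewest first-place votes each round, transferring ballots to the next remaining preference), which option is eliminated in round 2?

E

Round 1: E 4, B 7, D 1, A 5, C 15. Eliminate D.
Round 2: E 4, B 8, A 5, C 15. Eliminate E.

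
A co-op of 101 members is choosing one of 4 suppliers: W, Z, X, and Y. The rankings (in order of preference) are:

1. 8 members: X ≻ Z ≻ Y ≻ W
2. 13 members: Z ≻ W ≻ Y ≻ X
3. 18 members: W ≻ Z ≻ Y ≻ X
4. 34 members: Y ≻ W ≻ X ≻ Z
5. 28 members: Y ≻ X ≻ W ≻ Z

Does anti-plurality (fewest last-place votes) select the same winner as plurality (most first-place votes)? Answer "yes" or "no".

Anti-plurality — last-place votes: W 8, Z 62, X 31, Y 0. Winner: Y.
Plurality — first-place votes: W 18, Z 13, X 8, Y 62. Winner: Y.
The two methods agree.

yes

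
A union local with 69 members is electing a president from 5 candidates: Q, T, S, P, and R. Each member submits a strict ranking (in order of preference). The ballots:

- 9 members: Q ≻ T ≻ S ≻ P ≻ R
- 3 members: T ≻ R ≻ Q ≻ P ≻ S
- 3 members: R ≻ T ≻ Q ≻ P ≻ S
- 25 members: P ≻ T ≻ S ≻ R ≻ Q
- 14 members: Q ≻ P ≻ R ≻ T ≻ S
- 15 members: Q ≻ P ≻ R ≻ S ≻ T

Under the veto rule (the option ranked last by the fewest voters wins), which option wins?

P

Last-place votes: Q 25, T 15, S 20, P 0, R 9.
P is ranked last by the fewest voters, so P wins.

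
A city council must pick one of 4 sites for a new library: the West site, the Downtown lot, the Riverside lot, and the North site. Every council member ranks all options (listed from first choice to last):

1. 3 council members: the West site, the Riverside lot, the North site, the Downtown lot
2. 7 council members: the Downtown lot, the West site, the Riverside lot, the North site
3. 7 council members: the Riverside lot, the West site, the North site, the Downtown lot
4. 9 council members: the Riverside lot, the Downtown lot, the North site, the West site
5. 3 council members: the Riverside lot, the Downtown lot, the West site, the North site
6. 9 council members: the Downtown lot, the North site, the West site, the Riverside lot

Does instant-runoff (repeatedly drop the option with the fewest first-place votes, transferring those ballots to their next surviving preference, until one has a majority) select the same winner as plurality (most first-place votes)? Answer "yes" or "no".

Instant-runoff — R1 the West site 3, the Downtown lot 16, the Riverside lot 19, the North site 0 (the North site out); R2 the West site 3, the Downtown lot 16, the Riverside lot 19 (the West site out); R3 the Downtown lot 16, the Riverside lot 22 (the Riverside lot winner). Winner: the Riverside lot.
Plurality — first-place votes: the West site 3, the Downtown lot 16, the Riverside lot 19, the North site 0. Winner: the Riverside lot.
The two methods agree.

yes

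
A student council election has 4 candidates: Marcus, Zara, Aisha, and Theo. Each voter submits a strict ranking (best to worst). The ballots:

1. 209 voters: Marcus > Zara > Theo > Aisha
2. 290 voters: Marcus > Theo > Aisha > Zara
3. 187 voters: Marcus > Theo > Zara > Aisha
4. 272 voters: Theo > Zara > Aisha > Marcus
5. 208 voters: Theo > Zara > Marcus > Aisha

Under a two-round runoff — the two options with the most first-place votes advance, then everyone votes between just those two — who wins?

Round 1 first-place votes: Marcus 686, Zara 0, Aisha 0, Theo 480.
Marcus and Theo advance.
Runoff: Marcus is preferred to Theo by 686 voters; Theo by 480.
Marcus wins the runoff.

Marcus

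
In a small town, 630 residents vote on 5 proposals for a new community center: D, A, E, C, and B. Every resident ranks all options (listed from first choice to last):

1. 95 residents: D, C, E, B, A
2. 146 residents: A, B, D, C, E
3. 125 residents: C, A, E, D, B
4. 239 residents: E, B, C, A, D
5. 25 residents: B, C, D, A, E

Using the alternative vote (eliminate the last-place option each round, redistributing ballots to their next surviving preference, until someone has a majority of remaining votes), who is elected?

C

Round 1: D 95, A 146, E 239, C 125, B 25. Eliminate B.
Round 2: D 95, A 146, E 239, C 150. Eliminate D.
Round 3: A 146, E 239, C 245. Eliminate A.
Round 4: E 239, C 391. C has a majority.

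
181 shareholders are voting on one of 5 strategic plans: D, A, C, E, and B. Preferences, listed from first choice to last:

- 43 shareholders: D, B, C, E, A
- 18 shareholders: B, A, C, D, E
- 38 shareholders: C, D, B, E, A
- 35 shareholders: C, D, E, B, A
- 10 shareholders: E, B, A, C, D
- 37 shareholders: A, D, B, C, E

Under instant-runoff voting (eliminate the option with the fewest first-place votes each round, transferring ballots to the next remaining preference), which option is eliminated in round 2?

B

Round 1: D 43, A 37, C 73, E 10, B 18. Eliminate E.
Round 2: D 43, A 37, C 73, B 28. Eliminate B.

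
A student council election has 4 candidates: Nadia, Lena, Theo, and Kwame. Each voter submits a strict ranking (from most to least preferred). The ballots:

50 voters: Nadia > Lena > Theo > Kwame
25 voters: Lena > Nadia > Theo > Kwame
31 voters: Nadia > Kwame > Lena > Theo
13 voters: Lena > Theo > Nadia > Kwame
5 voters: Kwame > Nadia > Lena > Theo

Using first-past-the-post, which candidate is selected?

First-place votes: Nadia 81, Lena 38, Theo 0, Kwame 5.
Nadia has the most first-place votes.

Nadia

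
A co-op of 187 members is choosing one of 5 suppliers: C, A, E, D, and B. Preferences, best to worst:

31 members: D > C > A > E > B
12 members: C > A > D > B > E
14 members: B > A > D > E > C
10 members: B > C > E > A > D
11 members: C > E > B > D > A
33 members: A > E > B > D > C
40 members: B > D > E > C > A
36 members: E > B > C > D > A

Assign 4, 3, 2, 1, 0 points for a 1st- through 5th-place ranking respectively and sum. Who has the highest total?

B

C: 31·3 + 12·4 + 14·0 + 10·3 + 11·4 + 33·0 + 40·1 + 36·2 = 327
A: 31·2 + 12·3 + 14·3 + 10·1 + 11·0 + 33·4 + 40·0 + 36·0 = 282
E: 31·1 + 12·0 + 14·1 + 10·2 + 11·3 + 33·3 + 40·2 + 36·4 = 421
D: 31·4 + 12·2 + 14·2 + 10·0 + 11·1 + 33·1 + 40·3 + 36·1 = 376
B: 31·0 + 12·1 + 14·4 + 10·4 + 11·2 + 33·2 + 40·4 + 36·3 = 464
B has the highest Borda score (464).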